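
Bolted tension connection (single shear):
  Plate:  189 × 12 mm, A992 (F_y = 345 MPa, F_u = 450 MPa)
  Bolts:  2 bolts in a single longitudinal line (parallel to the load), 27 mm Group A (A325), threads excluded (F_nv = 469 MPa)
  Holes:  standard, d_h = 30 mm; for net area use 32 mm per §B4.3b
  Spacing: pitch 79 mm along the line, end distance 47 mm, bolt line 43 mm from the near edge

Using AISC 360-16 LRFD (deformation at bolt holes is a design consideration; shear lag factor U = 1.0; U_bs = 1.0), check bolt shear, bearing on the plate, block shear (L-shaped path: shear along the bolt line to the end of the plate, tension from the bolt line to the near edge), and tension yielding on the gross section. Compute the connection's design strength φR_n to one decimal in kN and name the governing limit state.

Bolt shear: A_b = π(27)²/4 = 572.56 mm². φR_n = 0.75 × 469 × 572.56 × 2 × 1 = 402.8 kN.
Bearing (12 mm plate, F_u = 450 MPa): end bolts L_c = 47 − 30/2 = 32, R_n = min(1.2×32×12×450, 2.4×27×12×450) = 207.36 kN/bolt; interior L_c = 79 − 30 = 49, R_n = 317.52 kN/bolt. φR_n = 0.75 × (1×207.36 + 1×317.52) = 393.7 kN.
Block shear: shear path 1×[47+1×79] = 1×126 mm, A_gv = 1512, A_nv = 1×(126 − 1.5×32)×12 = 936 mm²; tension to near edge: (43 − 0.5×32)×12 = 324 mm². R_n = min(0.6×450×936, 0.6×345×1512) + 1.0×450×324 = min(252.72, 312.98) + 145.8 = 398.52 kN. φR_n = 0.75 × 398.52 = 298.9 kN.
Tension yield (gross): A_g = 189×12 = 2268 mm². φR_n = 0.90 × 345 × 2268 = 704.2 kN.
Governing: min(402.8, 393.7, 298.9, 704.2) = 298.9 kN → block shear.

298.9 kN (block shear governs)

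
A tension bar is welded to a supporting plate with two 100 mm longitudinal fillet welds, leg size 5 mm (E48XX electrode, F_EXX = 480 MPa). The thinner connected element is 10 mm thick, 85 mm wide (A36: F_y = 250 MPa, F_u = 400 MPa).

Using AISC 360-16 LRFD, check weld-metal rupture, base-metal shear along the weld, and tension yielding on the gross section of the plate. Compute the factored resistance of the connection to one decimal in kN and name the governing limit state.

Weld metal: throat = 0.707×5 = 3.535 mm, L = 2×100 = 200 mm. φR_n = 0.75 × 0.6 × 480 × 3.535 × 200 = 152.7 kN.
Base metal shear (10 mm plate): yield φR_n = 1.0×0.6×250×10×200 = 300.0 kN; rupture φR_n = 0.75×0.6×400×10×200 = 360.0 kN; take 300.0 kN (yield).
Tension yield (gross): A_g = 85×10 = 850 mm². φR_n = 0.90 × 250 × 850 = 191.3 kN.
Governing: min(152.7, 300.0, 191.3) = 152.7 kN → weld metal.

152.7 kN (weld metal governs)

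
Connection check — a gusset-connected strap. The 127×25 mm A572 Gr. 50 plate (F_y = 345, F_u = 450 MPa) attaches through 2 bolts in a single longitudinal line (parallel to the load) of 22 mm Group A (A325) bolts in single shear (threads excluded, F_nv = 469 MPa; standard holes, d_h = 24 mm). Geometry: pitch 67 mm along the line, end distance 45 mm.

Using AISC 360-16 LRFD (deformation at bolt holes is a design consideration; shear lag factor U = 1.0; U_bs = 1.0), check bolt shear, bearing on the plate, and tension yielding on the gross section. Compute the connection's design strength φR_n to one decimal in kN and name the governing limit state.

267.4 kN (bolt shear governs)

Bolt shear: A_b = π(22)²/4 = 380.13 mm². φR_n = 0.75 × 469 × 380.13 × 2 × 1 = 267.4 kN.
Bearing (25 mm plate, F_u = 450 MPa): end bolts L_c = 45 − 24/2 = 33, R_n = min(1.2×33×25×450, 2.4×22×25×450) = 445.5 kN/bolt; interior L_c = 67 − 24 = 43, R_n = 580.5 kN/bolt. φR_n = 0.75 × (1×445.5 + 1×580.5) = 769.5 kN.
Tension yield (gross): A_g = 127×25 = 3175 mm². φR_n = 0.90 × 345 × 3175 = 985.8 kN.
Governing: min(267.4, 769.5, 985.8) = 267.4 kN → bolt shear.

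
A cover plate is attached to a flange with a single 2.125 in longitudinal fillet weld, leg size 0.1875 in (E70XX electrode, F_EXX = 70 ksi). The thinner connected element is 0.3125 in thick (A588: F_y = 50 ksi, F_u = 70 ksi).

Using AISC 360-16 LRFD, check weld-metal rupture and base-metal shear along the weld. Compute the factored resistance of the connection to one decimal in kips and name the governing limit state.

8.9 kips (weld metal governs)

Weld metal: throat = 0.707×0.1875 = 0.13256 in, L = 2.125 in. φR_n = 0.75 × 0.6 × 70 × 0.13256 × 2.125 = 8.9 kips.
Base metal shear (0.3125 in plate): yield φR_n = 1.0×0.6×50×0.3125×2.125 = 19.9 kips; rupture φR_n = 0.75×0.6×70×0.3125×2.125 = 20.9 kips; take 19.9 kips (yield).
Governing: min(8.9, 19.9) = 8.9 kips → weld metal.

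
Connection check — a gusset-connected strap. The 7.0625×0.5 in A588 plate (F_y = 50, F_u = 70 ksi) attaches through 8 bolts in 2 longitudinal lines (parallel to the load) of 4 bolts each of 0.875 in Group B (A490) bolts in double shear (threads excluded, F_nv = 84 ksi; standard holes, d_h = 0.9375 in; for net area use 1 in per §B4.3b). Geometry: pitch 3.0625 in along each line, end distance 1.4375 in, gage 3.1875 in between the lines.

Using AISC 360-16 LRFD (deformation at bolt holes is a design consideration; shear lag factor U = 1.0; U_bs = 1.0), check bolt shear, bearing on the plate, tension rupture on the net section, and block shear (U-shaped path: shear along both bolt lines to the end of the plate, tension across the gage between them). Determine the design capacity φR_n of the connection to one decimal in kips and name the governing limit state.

132.9 kips (net-section rupture governs)

Bolt shear: A_b = π(0.875)²/4 = 0.60132 in². φR_n = 0.75 × 84 × 0.60132 × 8 × 2 = 606.1 kips.
Bearing (0.5 in plate, F_u = 70 ksi): end bolts L_c = 1.4375 − 0.9375/2 = 0.96875, R_n = min(1.2×0.96875×0.5×70, 2.4×0.875×0.5×70) = 40.688 kips/bolt; interior L_c = 3.0625 − 0.9375 = 2.125, R_n = 73.5 kips/bolt. φR_n = 0.75 × (2×40.688 + 6×73.5) = 391.8 kips.
Tension rupture (net): A_n = (7.0625 − 2×1)×0.5 = 2.5313 in² (U = 1.0, A_e = A_n). φR_n = 0.75 × 70 × 2.5313 = 132.9 kips.
Block shear: shear path 2×[1.4375+3×3.0625] = 2×10.625 in, A_gv = 10.625, A_nv = 2×(10.625 − 3.5×1)×0.5 = 7.125 in²; tension across gage: (3.1875 − 1×1)×0.5 = 1.0938 in². R_n = min(0.6×70×7.125, 0.6×50×10.625) + 1.0×70×1.0938 = min(299.25, 318.75) + 76.566 = 375.82 kips. φR_n = 0.75 × 375.82 = 281.9 kips.
Governing: min(606.1, 391.8, 132.9, 281.9) = 132.9 kips → net-section rupture.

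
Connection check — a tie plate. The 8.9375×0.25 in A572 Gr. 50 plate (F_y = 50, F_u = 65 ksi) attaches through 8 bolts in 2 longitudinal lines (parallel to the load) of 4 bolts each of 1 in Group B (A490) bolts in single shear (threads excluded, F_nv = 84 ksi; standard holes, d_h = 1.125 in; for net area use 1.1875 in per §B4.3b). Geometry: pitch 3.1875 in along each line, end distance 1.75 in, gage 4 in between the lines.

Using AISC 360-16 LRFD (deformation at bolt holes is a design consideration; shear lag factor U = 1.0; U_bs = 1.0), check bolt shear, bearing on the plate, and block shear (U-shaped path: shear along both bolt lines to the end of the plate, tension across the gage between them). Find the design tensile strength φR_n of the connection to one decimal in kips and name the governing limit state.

Bolt shear: A_b = π(1)²/4 = 0.7854 in². φR_n = 0.75 × 84 × 0.7854 × 8 × 1 = 395.8 kips.
Bearing (0.25 in plate, F_u = 65 ksi): end bolts L_c = 1.75 − 1.125/2 = 1.1875, R_n = min(1.2×1.1875×0.25×65, 2.4×1×0.25×65) = 23.156 kips/bolt; interior L_c = 3.1875 − 1.125 = 2.0625, R_n = 39 kips/bolt. φR_n = 0.75 × (2×23.156 + 6×39) = 210.2 kips.
Block shear: shear path 2×[1.75+3×3.1875] = 2×11.3125 in, A_gv = 5.6563, A_nv = 2×(11.3125 − 3.5×1.1875)×0.25 = 3.5781 in²; tension across gage: (4 − 1×1.1875)×0.25 = 0.70313 in². R_n = min(0.6×65×3.5781, 0.6×50×5.6563) + 1.0×65×0.70313 = min(139.55, 169.69) + 45.703 = 185.25 kips. φR_n = 0.75 × 185.25 = 138.9 kips.
Governing: min(395.8, 210.2, 138.9) = 138.9 kips → block shear.

138.9 kips (block shear governs)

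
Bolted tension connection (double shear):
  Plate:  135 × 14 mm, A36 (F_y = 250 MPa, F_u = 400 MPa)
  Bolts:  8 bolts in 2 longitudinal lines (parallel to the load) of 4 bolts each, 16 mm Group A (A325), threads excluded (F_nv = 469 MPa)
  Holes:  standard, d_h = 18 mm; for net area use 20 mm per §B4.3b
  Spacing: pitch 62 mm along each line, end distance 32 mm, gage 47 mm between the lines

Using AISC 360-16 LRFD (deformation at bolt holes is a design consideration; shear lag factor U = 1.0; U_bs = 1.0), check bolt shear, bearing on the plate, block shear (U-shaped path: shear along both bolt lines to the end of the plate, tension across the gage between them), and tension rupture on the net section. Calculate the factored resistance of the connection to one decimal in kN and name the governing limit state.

399.0 kN (net-section rupture governs)

Bolt shear: A_b = π(16)²/4 = 201.06 mm². φR_n = 0.75 × 469 × 201.06 × 8 × 2 = 1131.6 kN.
Bearing (14 mm plate, F_u = 400 MPa): end bolts L_c = 32 − 18/2 = 23, R_n = min(1.2×23×14×400, 2.4×16×14×400) = 154.56 kN/bolt; interior L_c = 62 − 18 = 44, R_n = 215.04 kN/bolt. φR_n = 0.75 × (2×154.56 + 6×215.04) = 1199.5 kN.
Block shear: shear path 2×[32+3×62] = 2×218 mm, A_gv = 6104, A_nv = 2×(218 − 3.5×20)×14 = 4144 mm²; tension across gage: (47 − 1×20)×14 = 378 mm². R_n = min(0.6×400×4144, 0.6×250×6104) + 1.0×400×378 = min(994.56, 915.6) + 151.2 = 1066.8 kN. φR_n = 0.75 × 1066.8 = 800.1 kN.
Tension rupture (net): A_n = (135 − 2×20)×14 = 1330 mm² (U = 1.0, A_e = A_n). φR_n = 0.75 × 400 × 1330 = 399.0 kN.
Governing: min(1131.6, 1199.5, 800.1, 399.0) = 399.0 kN → net-section rupture.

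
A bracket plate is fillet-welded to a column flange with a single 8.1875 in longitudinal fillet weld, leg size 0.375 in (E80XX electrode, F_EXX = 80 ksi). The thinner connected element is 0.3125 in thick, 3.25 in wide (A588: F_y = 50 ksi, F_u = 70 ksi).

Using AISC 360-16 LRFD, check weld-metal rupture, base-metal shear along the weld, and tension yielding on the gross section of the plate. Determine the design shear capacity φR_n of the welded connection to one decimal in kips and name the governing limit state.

Weld metal: throat = 0.707×0.375 = 0.26513 in, L = 8.1875 in. φR_n = 0.75 × 0.6 × 80 × 0.26513 × 8.1875 = 78.1 kips.
Base metal shear (0.3125 in plate): yield φR_n = 1.0×0.6×50×0.3125×8.1875 = 76.8 kips; rupture φR_n = 0.75×0.6×70×0.3125×8.1875 = 80.6 kips; take 76.8 kips (yield).
Tension yield (gross): A_g = 3.25×0.3125 = 1.0156 in². φR_n = 0.90 × 50 × 1.0156 = 45.7 kips.
Governing: min(78.1, 76.8, 45.7) = 45.7 kips → gross-section yield.

45.7 kips (gross-section yield governs)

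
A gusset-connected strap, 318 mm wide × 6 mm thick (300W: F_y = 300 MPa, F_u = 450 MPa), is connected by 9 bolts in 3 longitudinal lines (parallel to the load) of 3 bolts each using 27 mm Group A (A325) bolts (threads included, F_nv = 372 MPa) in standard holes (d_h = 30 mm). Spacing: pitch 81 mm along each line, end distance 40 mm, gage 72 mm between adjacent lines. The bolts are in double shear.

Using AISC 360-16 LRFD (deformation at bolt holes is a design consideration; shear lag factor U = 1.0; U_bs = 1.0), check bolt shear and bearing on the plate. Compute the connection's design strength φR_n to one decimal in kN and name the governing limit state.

Bolt shear: A_b = π(27)²/4 = 572.56 mm². φR_n = 0.75 × 372 × 572.56 × 9 × 2 = 2875.4 kN.
Bearing (6 mm plate, F_u = 450 MPa): end bolts L_c = 40 − 30/2 = 25, R_n = min(1.2×25×6×450, 2.4×27×6×450) = 81 kN/bolt; interior L_c = 81 − 30 = 51, R_n = 165.24 kN/bolt. φR_n = 0.75 × (3×81 + 6×165.24) = 925.8 kN.
Governing: min(2875.4, 925.8) = 925.8 kN → bearing.

925.8 kN (bearing governs)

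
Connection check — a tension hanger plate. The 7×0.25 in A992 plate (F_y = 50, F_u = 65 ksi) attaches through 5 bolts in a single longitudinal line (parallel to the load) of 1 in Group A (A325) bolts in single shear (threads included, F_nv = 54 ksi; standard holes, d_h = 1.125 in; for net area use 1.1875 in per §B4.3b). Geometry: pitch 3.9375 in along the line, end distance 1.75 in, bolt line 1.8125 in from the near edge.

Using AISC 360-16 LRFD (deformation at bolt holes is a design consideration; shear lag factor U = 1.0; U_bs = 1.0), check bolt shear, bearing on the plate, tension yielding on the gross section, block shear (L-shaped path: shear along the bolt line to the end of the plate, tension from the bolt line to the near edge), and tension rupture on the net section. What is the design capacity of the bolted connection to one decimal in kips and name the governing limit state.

70.8 kips (net-section rupture governs)

Bolt shear: A_b = π(1)²/4 = 0.7854 in². φR_n = 0.75 × 54 × 0.7854 × 5 × 1 = 159.0 kips.
Bearing (0.25 in plate, F_u = 65 ksi): end bolts L_c = 1.75 − 1.125/2 = 1.1875, R_n = min(1.2×1.1875×0.25×65, 2.4×1×0.25×65) = 23.156 kips/bolt; interior L_c = 3.9375 − 1.125 = 2.8125, R_n = 39 kips/bolt. φR_n = 0.75 × (1×23.156 + 4×39) = 134.4 kips.
Tension yield (gross): A_g = 7×0.25 = 1.75 in². φR_n = 0.90 × 50 × 1.75 = 78.8 kips.
Block shear: shear path 1×[1.75+4×3.9375] = 1×17.5 in, A_gv = 4.375, A_nv = 1×(17.5 − 4.5×1.1875)×0.25 = 3.0391 in²; tension to near edge: (1.8125 − 0.5×1.1875)×0.25 = 0.30469 in². R_n = min(0.6×65×3.0391, 0.6×50×4.375) + 1.0×65×0.30469 = min(118.52, 131.25) + 19.805 = 138.33 kips. φR_n = 0.75 × 138.33 = 103.7 kips.
Tension rupture (net): A_n = (7 − 1×1.1875)×0.25 = 1.4531 in² (U = 1.0, A_e = A_n). φR_n = 0.75 × 65 × 1.4531 = 70.8 kips.
Governing: min(159.0, 134.4, 78.8, 103.7, 70.8) = 70.8 kips → net-section rupture.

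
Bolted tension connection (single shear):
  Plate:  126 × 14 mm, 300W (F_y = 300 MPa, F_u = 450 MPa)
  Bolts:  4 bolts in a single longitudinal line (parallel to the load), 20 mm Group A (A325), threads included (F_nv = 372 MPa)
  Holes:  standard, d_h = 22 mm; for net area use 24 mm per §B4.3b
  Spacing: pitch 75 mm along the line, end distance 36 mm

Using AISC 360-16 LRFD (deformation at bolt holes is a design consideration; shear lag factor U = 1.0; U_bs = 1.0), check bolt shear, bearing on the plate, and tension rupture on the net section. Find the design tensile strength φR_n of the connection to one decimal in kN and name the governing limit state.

Bolt shear: A_b = π(20)²/4 = 314.16 mm². φR_n = 0.75 × 372 × 314.16 × 4 × 1 = 350.6 kN.
Bearing (14 mm plate, F_u = 450 MPa): end bolts L_c = 36 − 22/2 = 25, R_n = min(1.2×25×14×450, 2.4×20×14×450) = 189 kN/bolt; interior L_c = 75 − 22 = 53, R_n = 302.4 kN/bolt. φR_n = 0.75 × (1×189 + 3×302.4) = 822.2 kN.
Tension rupture (net): A_n = (126 − 1×24)×14 = 1428 mm² (U = 1.0, A_e = A_n). φR_n = 0.75 × 450 × 1428 = 482.0 kN.
Governing: min(350.6, 822.2, 482.0) = 350.6 kN → bolt shear.

350.6 kN (bolt shear governs)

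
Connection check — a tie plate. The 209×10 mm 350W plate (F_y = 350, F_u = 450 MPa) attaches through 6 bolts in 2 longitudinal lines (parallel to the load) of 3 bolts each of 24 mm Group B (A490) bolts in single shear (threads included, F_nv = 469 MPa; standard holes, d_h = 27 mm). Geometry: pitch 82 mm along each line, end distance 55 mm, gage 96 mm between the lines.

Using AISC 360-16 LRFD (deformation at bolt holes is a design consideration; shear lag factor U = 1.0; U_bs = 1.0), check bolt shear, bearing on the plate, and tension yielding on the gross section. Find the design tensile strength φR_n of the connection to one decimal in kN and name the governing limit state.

658.4 kN (gross-section yield governs)

Bolt shear: A_b = π(24)²/4 = 452.39 mm². φR_n = 0.75 × 469 × 452.39 × 6 × 1 = 954.8 kN.
Bearing (10 mm plate, F_u = 450 MPa): end bolts L_c = 55 − 27/2 = 41.5, R_n = min(1.2×41.5×10×450, 2.4×24×10×450) = 224.1 kN/bolt; interior L_c = 82 − 27 = 55, R_n = 259.2 kN/bolt. φR_n = 0.75 × (2×224.1 + 4×259.2) = 1113.8 kN.
Tension yield (gross): A_g = 209×10 = 2090 mm². φR_n = 0.90 × 350 × 2090 = 658.4 kN.
Governing: min(954.8, 1113.8, 658.4) = 658.4 kN → gross-section yield.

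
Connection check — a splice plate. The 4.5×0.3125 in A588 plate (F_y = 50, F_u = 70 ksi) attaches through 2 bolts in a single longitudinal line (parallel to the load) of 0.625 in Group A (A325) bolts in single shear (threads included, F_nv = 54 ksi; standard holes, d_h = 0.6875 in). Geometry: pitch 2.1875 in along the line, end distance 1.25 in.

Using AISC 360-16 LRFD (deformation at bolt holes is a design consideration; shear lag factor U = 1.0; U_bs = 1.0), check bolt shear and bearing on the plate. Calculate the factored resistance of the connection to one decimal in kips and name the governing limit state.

Bolt shear: A_b = π(0.625)²/4 = 0.3068 in². φR_n = 0.75 × 54 × 0.3068 × 2 × 1 = 24.9 kips.
Bearing (0.3125 in plate, F_u = 70 ksi): end bolts L_c = 1.25 − 0.6875/2 = 0.90625, R_n = min(1.2×0.90625×0.3125×70, 2.4×0.625×0.3125×70) = 23.789 kips/bolt; interior L_c = 2.1875 − 0.6875 = 1.5, R_n = 32.813 kips/bolt. φR_n = 0.75 × (1×23.789 + 1×32.813) = 42.5 kips.
Governing: min(24.9, 42.5) = 24.9 kips → bolt shear.

24.9 kips (bolt shear governs)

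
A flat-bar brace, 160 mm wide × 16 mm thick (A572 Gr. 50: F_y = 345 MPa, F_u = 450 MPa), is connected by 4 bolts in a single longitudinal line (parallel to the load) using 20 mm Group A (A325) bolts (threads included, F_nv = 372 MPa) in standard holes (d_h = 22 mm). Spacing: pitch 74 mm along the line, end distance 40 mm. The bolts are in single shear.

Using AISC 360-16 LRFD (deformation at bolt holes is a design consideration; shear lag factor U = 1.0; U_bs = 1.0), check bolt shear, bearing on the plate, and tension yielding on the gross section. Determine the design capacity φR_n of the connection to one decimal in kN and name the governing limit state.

350.6 kN (bolt shear governs)

Bolt shear: A_b = π(20)²/4 = 314.16 mm². φR_n = 0.75 × 372 × 314.16 × 4 × 1 = 350.6 kN.
Bearing (16 mm plate, F_u = 450 MPa): end bolts L_c = 40 − 22/2 = 29, R_n = min(1.2×29×16×450, 2.4×20×16×450) = 250.56 kN/bolt; interior L_c = 74 − 22 = 52, R_n = 345.6 kN/bolt. φR_n = 0.75 × (1×250.56 + 3×345.6) = 965.5 kN.
Tension yield (gross): A_g = 160×16 = 2560 mm². φR_n = 0.90 × 345 × 2560 = 794.9 kN.
Governing: min(350.6, 965.5, 794.9) = 350.6 kN → bolt shear.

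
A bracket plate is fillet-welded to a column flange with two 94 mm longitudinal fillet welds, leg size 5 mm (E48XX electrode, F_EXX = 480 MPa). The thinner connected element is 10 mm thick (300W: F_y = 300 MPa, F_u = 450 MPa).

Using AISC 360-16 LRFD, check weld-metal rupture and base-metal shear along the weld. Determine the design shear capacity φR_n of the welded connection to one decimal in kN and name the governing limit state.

143.5 kN (weld metal governs)

Weld metal: throat = 0.707×5 = 3.535 mm, L = 2×94 = 188 mm. φR_n = 0.75 × 0.6 × 480 × 3.535 × 188 = 143.5 kN.
Base metal shear (10 mm plate): yield φR_n = 1.0×0.6×300×10×188 = 338.4 kN; rupture φR_n = 0.75×0.6×450×10×188 = 380.7 kN; take 338.4 kN (yield).
Governing: min(143.5, 338.4) = 143.5 kN → weld metal.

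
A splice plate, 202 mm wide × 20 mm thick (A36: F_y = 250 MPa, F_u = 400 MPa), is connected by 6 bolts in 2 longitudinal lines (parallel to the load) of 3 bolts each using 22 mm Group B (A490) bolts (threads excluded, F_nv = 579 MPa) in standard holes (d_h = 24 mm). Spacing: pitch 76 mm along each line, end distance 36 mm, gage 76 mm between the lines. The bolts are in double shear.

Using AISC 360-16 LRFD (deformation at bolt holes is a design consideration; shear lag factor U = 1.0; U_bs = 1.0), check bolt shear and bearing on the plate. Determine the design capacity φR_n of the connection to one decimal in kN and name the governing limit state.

1612.8 kN (bearing governs)

Bolt shear: A_b = π(22)²/4 = 380.13 mm². φR_n = 0.75 × 579 × 380.13 × 6 × 2 = 1980.9 kN.
Bearing (20 mm plate, F_u = 400 MPa): end bolts L_c = 36 − 24/2 = 24, R_n = min(1.2×24×20×400, 2.4×22×20×400) = 230.4 kN/bolt; interior L_c = 76 − 24 = 52, R_n = 422.4 kN/bolt. φR_n = 0.75 × (2×230.4 + 4×422.4) = 1612.8 kN.
Governing: min(1980.9, 1612.8) = 1612.8 kN → bearing.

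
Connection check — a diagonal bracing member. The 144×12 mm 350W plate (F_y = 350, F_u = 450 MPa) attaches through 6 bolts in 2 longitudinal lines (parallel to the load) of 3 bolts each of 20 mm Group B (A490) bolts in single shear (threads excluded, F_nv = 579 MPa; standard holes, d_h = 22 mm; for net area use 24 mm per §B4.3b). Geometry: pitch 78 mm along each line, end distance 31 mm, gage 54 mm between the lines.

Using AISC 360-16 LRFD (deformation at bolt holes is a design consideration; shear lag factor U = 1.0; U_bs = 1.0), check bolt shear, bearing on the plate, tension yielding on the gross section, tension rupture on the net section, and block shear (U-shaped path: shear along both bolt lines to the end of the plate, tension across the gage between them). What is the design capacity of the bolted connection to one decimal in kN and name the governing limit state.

Bolt shear: A_b = π(20)²/4 = 314.16 mm². φR_n = 0.75 × 579 × 314.16 × 6 × 1 = 818.5 kN.
Bearing (12 mm plate, F_u = 450 MPa): end bolts L_c = 31 − 22/2 = 20, R_n = min(1.2×20×12×450, 2.4×20×12×450) = 129.6 kN/bolt; interior L_c = 78 − 22 = 56, R_n = 259.2 kN/bolt. φR_n = 0.75 × (2×129.6 + 4×259.2) = 972.0 kN.
Tension yield (gross): A_g = 144×12 = 1728 mm². φR_n = 0.90 × 350 × 1728 = 544.3 kN.
Tension rupture (net): A_n = (144 − 2×24)×12 = 1152 mm² (U = 1.0, A_e = A_n). φR_n = 0.75 × 450 × 1152 = 388.8 kN.
Block shear: shear path 2×[31+2×78] = 2×187 mm, A_gv = 4488, A_nv = 2×(187 − 2.5×24)×12 = 3048 mm²; tension across gage: (54 − 1×24)×12 = 360 mm². R_n = min(0.6×450×3048, 0.6×350×4488) + 1.0×450×360 = min(822.96, 942.48) + 162 = 984.96 kN. φR_n = 0.75 × 984.96 = 738.7 kN.
Governing: min(818.5, 972.0, 544.3, 388.8, 738.7) = 388.8 kN → net-section rupture.

388.8 kN (net-section rupture governs)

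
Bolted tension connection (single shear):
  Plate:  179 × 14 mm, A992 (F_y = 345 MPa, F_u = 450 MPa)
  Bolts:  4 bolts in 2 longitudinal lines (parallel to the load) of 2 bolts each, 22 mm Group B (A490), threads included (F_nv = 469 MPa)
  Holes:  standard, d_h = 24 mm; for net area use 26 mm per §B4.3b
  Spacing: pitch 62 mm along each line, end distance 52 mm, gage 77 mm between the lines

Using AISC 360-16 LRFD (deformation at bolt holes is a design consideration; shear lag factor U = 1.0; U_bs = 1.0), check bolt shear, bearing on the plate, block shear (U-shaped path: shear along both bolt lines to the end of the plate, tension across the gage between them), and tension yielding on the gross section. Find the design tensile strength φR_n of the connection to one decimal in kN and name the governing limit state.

Bolt shear: A_b = π(22)²/4 = 380.13 mm². φR_n = 0.75 × 469 × 380.13 × 4 × 1 = 534.8 kN.
Bearing (14 mm plate, F_u = 450 MPa): end bolts L_c = 52 − 24/2 = 40, R_n = min(1.2×40×14×450, 2.4×22×14×450) = 302.4 kN/bolt; interior L_c = 62 − 24 = 38, R_n = 287.28 kN/bolt. φR_n = 0.75 × (2×302.4 + 2×287.28) = 884.5 kN.
Block shear: shear path 2×[52+1×62] = 2×114 mm, A_gv = 3192, A_nv = 2×(114 − 1.5×26)×14 = 2100 mm²; tension across gage: (77 − 1×26)×14 = 714 mm². R_n = min(0.6×450×2100, 0.6×345×3192) + 1.0×450×714 = min(567, 660.74) + 321.3 = 888.3 kN. φR_n = 0.75 × 888.3 = 666.2 kN.
Tension yield (gross): A_g = 179×14 = 2506 mm². φR_n = 0.90 × 345 × 2506 = 778.1 kN.
Governing: min(534.8, 884.5, 666.2, 778.1) = 534.8 kN → bolt shear.

534.8 kN (bolt shear governs)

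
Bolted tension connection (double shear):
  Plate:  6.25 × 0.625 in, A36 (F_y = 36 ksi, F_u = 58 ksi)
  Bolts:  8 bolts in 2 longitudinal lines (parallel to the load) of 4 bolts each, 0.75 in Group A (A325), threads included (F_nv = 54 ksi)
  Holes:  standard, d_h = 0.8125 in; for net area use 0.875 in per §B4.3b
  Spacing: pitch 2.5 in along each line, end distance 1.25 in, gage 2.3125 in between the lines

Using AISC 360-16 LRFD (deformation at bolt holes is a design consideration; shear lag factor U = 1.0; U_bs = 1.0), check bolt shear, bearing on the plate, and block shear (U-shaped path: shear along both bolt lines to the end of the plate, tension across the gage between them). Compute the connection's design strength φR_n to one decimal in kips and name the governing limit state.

216.3 kips (block shear governs)

Bolt shear: A_b = π(0.75)²/4 = 0.44179 in². φR_n = 0.75 × 54 × 0.44179 × 8 × 2 = 286.3 kips.
Bearing (0.625 in plate, F_u = 58 ksi): end bolts L_c = 1.25 − 0.8125/2 = 0.84375, R_n = min(1.2×0.84375×0.625×58, 2.4×0.75×0.625×58) = 36.703 kips/bolt; interior L_c = 2.5 − 0.8125 = 1.6875, R_n = 65.25 kips/bolt. φR_n = 0.75 × (2×36.703 + 6×65.25) = 348.7 kips.
Block shear: shear path 2×[1.25+3×2.5] = 2×8.75 in, A_gv = 10.938, A_nv = 2×(8.75 − 3.5×0.875)×0.625 = 7.1094 in²; tension across gage: (2.3125 − 1×0.875)×0.625 = 0.89844 in². R_n = min(0.6×58×7.1094, 0.6×36×10.938) + 1.0×58×0.89844 = min(247.41, 236.26) + 52.11 = 288.37 kips. φR_n = 0.75 × 288.37 = 216.3 kips.
Governing: min(286.3, 348.7, 216.3) = 216.3 kips → block shear.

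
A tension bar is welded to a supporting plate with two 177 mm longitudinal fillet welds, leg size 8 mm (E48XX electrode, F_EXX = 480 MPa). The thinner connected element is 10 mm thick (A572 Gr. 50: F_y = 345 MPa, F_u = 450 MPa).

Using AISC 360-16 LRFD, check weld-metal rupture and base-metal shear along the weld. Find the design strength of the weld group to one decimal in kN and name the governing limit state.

Weld metal: throat = 0.707×8 = 5.656 mm, L = 2×177 = 354 mm. φR_n = 0.75 × 0.6 × 480 × 5.656 × 354 = 432.5 kN.
Base metal shear (10 mm plate): yield φR_n = 1.0×0.6×345×10×354 = 732.8 kN; rupture φR_n = 0.75×0.6×450×10×354 = 716.9 kN; take 716.9 kN (rupture).
Governing: min(432.5, 716.9) = 432.5 kN → weld metal.

432.5 kN (weld metal governs)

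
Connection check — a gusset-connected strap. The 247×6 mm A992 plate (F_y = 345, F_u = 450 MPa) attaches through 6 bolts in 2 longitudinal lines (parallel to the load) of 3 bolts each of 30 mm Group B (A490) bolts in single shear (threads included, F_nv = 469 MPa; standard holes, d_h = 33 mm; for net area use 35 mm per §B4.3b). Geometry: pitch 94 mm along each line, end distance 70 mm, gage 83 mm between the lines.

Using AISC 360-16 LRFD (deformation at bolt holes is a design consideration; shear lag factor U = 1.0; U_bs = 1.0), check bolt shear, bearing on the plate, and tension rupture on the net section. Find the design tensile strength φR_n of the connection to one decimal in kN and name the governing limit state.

358.4 kN (net-section rupture governs)

Bolt shear: A_b = π(30)²/4 = 706.86 mm². φR_n = 0.75 × 469 × 706.86 × 6 × 1 = 1491.8 kN.
Bearing (6 mm plate, F_u = 450 MPa): end bolts L_c = 70 − 33/2 = 53.5, R_n = min(1.2×53.5×6×450, 2.4×30×6×450) = 173.34 kN/bolt; interior L_c = 94 − 33 = 61, R_n = 194.4 kN/bolt. φR_n = 0.75 × (2×173.34 + 4×194.4) = 843.2 kN.
Tension rupture (net): A_n = (247 − 2×35)×6 = 1062 mm² (U = 1.0, A_e = A_n). φR_n = 0.75 × 450 × 1062 = 358.4 kN.
Governing: min(1491.8, 843.2, 358.4) = 358.4 kN → net-section rupture.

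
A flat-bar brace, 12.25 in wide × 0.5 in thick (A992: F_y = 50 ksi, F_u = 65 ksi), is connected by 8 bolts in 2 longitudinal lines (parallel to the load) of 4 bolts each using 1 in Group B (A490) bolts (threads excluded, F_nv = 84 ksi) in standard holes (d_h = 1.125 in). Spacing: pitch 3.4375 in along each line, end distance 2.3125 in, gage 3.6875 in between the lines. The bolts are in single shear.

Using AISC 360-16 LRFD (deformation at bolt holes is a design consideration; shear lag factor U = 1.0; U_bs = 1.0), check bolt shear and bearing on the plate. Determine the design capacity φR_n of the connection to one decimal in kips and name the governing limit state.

395.8 kips (bolt shear governs)

Bolt shear: A_b = π(1)²/4 = 0.7854 in². φR_n = 0.75 × 84 × 0.7854 × 8 × 1 = 395.8 kips.
Bearing (0.5 in plate, F_u = 65 ksi): end bolts L_c = 2.3125 − 1.125/2 = 1.75, R_n = min(1.2×1.75×0.5×65, 2.4×1×0.5×65) = 68.25 kips/bolt; interior L_c = 3.4375 − 1.125 = 2.3125, R_n = 78 kips/bolt. φR_n = 0.75 × (2×68.25 + 6×78) = 453.4 kips.
Governing: min(395.8, 453.4) = 395.8 kips → bolt shear.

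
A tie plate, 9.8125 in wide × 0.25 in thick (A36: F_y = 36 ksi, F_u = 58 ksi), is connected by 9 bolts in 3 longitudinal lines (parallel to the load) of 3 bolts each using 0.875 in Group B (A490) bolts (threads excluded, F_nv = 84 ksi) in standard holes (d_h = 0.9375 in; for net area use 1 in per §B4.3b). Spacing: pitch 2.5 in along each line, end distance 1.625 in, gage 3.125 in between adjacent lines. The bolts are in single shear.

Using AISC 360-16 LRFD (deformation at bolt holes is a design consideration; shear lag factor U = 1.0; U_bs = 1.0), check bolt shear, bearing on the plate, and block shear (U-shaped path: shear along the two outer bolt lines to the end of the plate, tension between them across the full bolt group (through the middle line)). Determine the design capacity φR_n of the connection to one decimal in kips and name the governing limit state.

99.9 kips (block shear governs)

Bolt shear: A_b = π(0.875)²/4 = 0.60132 in². φR_n = 0.75 × 84 × 0.60132 × 9 × 1 = 340.9 kips.
Bearing (0.25 in plate, F_u = 58 ksi): end bolts L_c = 1.625 − 0.9375/2 = 1.15625, R_n = min(1.2×1.15625×0.25×58, 2.4×0.875×0.25×58) = 20.119 kips/bolt; interior L_c = 2.5 − 0.9375 = 1.5625, R_n = 27.188 kips/bolt. φR_n = 0.75 × (3×20.119 + 6×27.188) = 167.6 kips.
Block shear: shear path 2×[1.625+2×2.5] = 2×6.625 in, A_gv = 3.3125, A_nv = 2×(6.625 − 2.5×1)×0.25 = 2.0625 in²; tension across gage: (6.25 − 2×1)×0.25 = 1.0625 in². R_n = min(0.6×58×2.0625, 0.6×36×3.3125) + 1.0×58×1.0625 = min(71.775, 71.55) + 61.625 = 133.18 kips. φR_n = 0.75 × 133.18 = 99.9 kips.
Governing: min(340.9, 167.6, 99.9) = 99.9 kips → block shear.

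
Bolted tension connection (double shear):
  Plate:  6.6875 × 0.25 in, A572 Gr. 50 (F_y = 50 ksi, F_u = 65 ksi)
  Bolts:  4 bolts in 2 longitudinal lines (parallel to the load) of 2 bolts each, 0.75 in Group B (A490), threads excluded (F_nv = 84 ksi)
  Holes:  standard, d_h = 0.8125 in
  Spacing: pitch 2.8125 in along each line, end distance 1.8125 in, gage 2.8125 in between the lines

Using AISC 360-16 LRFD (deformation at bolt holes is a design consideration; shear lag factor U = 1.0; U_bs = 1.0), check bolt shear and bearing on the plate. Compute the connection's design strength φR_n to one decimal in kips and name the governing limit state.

85.0 kips (bearing governs)

Bolt shear: A_b = π(0.75)²/4 = 0.44179 in². φR_n = 0.75 × 84 × 0.44179 × 4 × 2 = 222.7 kips.
Bearing (0.25 in plate, F_u = 65 ksi): end bolts L_c = 1.8125 − 0.8125/2 = 1.40625, R_n = min(1.2×1.40625×0.25×65, 2.4×0.75×0.25×65) = 27.422 kips/bolt; interior L_c = 2.8125 − 0.8125 = 2, R_n = 29.25 kips/bolt. φR_n = 0.75 × (2×27.422 + 2×29.25) = 85.0 kips.
Governing: min(222.7, 85.0) = 85.0 kips → bearing.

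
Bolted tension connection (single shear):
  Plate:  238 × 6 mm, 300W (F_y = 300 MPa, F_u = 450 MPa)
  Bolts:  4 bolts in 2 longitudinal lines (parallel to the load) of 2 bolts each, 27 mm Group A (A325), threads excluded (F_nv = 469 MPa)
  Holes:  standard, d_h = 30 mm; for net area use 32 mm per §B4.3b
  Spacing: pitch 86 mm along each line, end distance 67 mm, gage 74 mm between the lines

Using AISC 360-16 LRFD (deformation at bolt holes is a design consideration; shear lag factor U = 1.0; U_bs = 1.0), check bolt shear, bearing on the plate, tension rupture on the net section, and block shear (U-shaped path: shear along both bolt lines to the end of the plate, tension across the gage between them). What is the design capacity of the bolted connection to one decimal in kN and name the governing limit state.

332.9 kN (block shear governs)

Bolt shear: A_b = π(27)²/4 = 572.56 mm². φR_n = 0.75 × 469 × 572.56 × 4 × 1 = 805.6 kN.
Bearing (6 mm plate, F_u = 450 MPa): end bolts L_c = 67 − 30/2 = 52, R_n = min(1.2×52×6×450, 2.4×27×6×450) = 168.48 kN/bolt; interior L_c = 86 − 30 = 56, R_n = 174.96 kN/bolt. φR_n = 0.75 × (2×168.48 + 2×174.96) = 515.2 kN.
Tension rupture (net): A_n = (238 − 2×32)×6 = 1044 mm² (U = 1.0, A_e = A_n). φR_n = 0.75 × 450 × 1044 = 352.4 kN.
Block shear: shear path 2×[67+1×86] = 2×153 mm, A_gv = 1836, A_nv = 2×(153 − 1.5×32)×6 = 1260 mm²; tension across gage: (74 − 1×32)×6 = 252 mm². R_n = min(0.6×450×1260, 0.6×300×1836) + 1.0×450×252 = min(340.2, 330.48) + 113.4 = 443.88 kN. φR_n = 0.75 × 443.88 = 332.9 kN.
Governing: min(805.6, 515.2, 352.4, 332.9) = 332.9 kN → block shear.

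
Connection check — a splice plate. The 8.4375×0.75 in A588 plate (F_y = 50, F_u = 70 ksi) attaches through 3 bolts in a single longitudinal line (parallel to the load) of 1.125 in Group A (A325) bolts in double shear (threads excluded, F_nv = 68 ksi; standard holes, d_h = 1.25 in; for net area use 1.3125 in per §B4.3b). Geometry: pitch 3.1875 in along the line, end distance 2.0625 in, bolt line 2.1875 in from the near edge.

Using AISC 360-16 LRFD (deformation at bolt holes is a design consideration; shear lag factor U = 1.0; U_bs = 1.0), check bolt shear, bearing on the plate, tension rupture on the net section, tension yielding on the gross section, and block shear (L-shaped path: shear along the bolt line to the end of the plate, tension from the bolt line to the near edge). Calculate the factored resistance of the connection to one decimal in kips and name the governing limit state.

182.1 kips (block shear governs)

Bolt shear: A_b = π(1.125)²/4 = 0.99402 in². φR_n = 0.75 × 68 × 0.99402 × 3 × 2 = 304.2 kips.
Bearing (0.75 in plate, F_u = 70 ksi): end bolts L_c = 2.0625 − 1.25/2 = 1.4375, R_n = min(1.2×1.4375×0.75×70, 2.4×1.125×0.75×70) = 90.563 kips/bolt; interior L_c = 3.1875 − 1.25 = 1.9375, R_n = 122.06 kips/bolt. φR_n = 0.75 × (1×90.563 + 2×122.06) = 251.0 kips.
Tension rupture (net): A_n = (8.4375 − 1×1.3125)×0.75 = 5.3438 in² (U = 1.0, A_e = A_n). φR_n = 0.75 × 70 × 5.3438 = 280.5 kips.
Tension yield (gross): A_g = 8.4375×0.75 = 6.3281 in². φR_n = 0.90 × 50 × 6.3281 = 284.8 kips.
Block shear: shear path 1×[2.0625+2×3.1875] = 1×8.4375 in, A_gv = 6.3281, A_nv = 1×(8.4375 − 2.5×1.3125)×0.75 = 3.8672 in²; tension to near edge: (2.1875 − 0.5×1.3125)×0.75 = 1.1484 in². R_n = min(0.6×70×3.8672, 0.6×50×6.3281) + 1.0×70×1.1484 = min(162.42, 189.84) + 80.388 = 242.81 kips. φR_n = 0.75 × 242.81 = 182.1 kips.
Governing: min(304.2, 251.0, 280.5, 284.8, 182.1) = 182.1 kips → block shear.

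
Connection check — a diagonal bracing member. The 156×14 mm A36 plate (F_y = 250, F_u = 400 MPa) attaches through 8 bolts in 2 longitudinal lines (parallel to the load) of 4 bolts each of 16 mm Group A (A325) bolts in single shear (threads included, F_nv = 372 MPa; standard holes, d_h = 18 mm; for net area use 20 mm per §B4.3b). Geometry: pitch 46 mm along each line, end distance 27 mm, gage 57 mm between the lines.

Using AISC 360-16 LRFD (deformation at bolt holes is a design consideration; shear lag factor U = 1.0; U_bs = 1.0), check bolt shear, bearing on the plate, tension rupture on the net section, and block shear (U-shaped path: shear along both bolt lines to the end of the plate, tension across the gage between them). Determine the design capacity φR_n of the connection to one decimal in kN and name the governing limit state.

448.8 kN (bolt shear governs)

Bolt shear: A_b = π(16)²/4 = 201.06 mm². φR_n = 0.75 × 372 × 201.06 × 8 × 1 = 448.8 kN.
Bearing (14 mm plate, F_u = 400 MPa): end bolts L_c = 27 − 18/2 = 18, R_n = min(1.2×18×14×400, 2.4×16×14×400) = 120.96 kN/bolt; interior L_c = 46 − 18 = 28, R_n = 188.16 kN/bolt. φR_n = 0.75 × (2×120.96 + 6×188.16) = 1028.2 kN.
Tension rupture (net): A_n = (156 − 2×20)×14 = 1624 mm² (U = 1.0, A_e = A_n). φR_n = 0.75 × 400 × 1624 = 487.2 kN.
Block shear: shear path 2×[27+3×46] = 2×165 mm, A_gv = 4620, A_nv = 2×(165 − 3.5×20)×14 = 2660 mm²; tension across gage: (57 − 1×20)×14 = 518 mm². R_n = min(0.6×400×2660, 0.6×250×4620) + 1.0×400×518 = min(638.4, 693) + 207.2 = 845.6 kN. φR_n = 0.75 × 845.6 = 634.2 kN.
Governing: min(448.8, 1028.2, 487.2, 634.2) = 448.8 kN → bolt shear.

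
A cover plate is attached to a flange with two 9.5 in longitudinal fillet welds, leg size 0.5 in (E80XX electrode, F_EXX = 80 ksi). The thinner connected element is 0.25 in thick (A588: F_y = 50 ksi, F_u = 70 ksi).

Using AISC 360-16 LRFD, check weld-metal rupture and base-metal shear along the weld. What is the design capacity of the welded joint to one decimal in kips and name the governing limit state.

Weld metal: throat = 0.707×0.5 = 0.3535 in, L = 2×9.5 = 19 in. φR_n = 0.75 × 0.6 × 80 × 0.3535 × 19 = 241.8 kips.
Base metal shear (0.25 in plate): yield φR_n = 1.0×0.6×50×0.25×19 = 142.5 kips; rupture φR_n = 0.75×0.6×70×0.25×19 = 149.6 kips; take 142.5 kips (yield).
Governing: min(241.8, 142.5) = 142.5 kips → base-metal shear.

142.5 kips (base-metal shear governs)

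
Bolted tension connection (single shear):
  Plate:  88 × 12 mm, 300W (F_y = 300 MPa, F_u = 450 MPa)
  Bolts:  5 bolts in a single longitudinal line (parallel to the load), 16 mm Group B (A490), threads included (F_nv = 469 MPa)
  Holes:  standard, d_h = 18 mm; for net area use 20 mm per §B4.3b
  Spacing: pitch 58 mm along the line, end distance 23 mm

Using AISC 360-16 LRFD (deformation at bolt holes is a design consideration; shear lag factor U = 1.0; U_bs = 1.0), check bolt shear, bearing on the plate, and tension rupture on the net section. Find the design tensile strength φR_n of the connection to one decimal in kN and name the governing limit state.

Bolt shear: A_b = π(16)²/4 = 201.06 mm². φR_n = 0.75 × 469 × 201.06 × 5 × 1 = 353.6 kN.
Bearing (12 mm plate, F_u = 450 MPa): end bolts L_c = 23 − 18/2 = 14, R_n = min(1.2×14×12×450, 2.4×16×12×450) = 90.72 kN/bolt; interior L_c = 58 − 18 = 40, R_n = 207.36 kN/bolt. φR_n = 0.75 × (1×90.72 + 4×207.36) = 690.1 kN.
Tension rupture (net): A_n = (88 − 1×20)×12 = 816 mm² (U = 1.0, A_e = A_n). φR_n = 0.75 × 450 × 816 = 275.4 kN.
Governing: min(353.6, 690.1, 275.4) = 275.4 kN → net-section rupture.

275.4 kN (net-section rupture governs)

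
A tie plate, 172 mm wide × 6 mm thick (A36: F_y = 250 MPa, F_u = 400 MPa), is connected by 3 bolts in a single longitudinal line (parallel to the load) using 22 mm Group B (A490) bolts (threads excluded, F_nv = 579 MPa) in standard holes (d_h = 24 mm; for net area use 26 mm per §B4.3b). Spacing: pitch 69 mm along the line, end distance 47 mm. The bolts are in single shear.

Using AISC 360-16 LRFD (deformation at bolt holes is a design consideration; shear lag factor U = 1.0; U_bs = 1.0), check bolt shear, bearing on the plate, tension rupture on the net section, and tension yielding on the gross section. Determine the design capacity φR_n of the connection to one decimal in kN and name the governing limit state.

Bolt shear: A_b = π(22)²/4 = 380.13 mm². φR_n = 0.75 × 579 × 380.13 × 3 × 1 = 495.2 kN.
Bearing (6 mm plate, F_u = 400 MPa): end bolts L_c = 47 − 24/2 = 35, R_n = min(1.2×35×6×400, 2.4×22×6×400) = 100.8 kN/bolt; interior L_c = 69 − 24 = 45, R_n = 126.72 kN/bolt. φR_n = 0.75 × (1×100.8 + 2×126.72) = 265.7 kN.
Tension rupture (net): A_n = (172 − 1×26)×6 = 876 mm² (U = 1.0, A_e = A_n). φR_n = 0.75 × 400 × 876 = 262.8 kN.
Tension yield (gross): A_g = 172×6 = 1032 mm². φR_n = 0.90 × 250 × 1032 = 232.2 kN.
Governing: min(495.2, 265.7, 262.8, 232.2) = 232.2 kN → gross-section yield.

232.2 kN (gross-section yield governs)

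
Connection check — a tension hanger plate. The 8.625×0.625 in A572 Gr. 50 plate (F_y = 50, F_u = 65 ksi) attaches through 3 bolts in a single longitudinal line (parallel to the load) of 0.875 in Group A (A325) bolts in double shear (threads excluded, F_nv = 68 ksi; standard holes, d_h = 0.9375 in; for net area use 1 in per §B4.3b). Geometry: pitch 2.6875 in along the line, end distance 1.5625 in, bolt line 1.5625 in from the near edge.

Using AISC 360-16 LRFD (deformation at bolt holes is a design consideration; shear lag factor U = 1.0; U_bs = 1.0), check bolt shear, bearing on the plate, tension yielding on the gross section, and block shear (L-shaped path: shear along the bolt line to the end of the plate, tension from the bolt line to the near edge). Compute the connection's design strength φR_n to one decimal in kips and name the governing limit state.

113.5 kips (block shear governs)

Bolt shear: A_b = π(0.875)²/4 = 0.60132 in². φR_n = 0.75 × 68 × 0.60132 × 3 × 2 = 184.0 kips.
Bearing (0.625 in plate, F_u = 65 ksi): end bolts L_c = 1.5625 − 0.9375/2 = 1.09375, R_n = min(1.2×1.09375×0.625×65, 2.4×0.875×0.625×65) = 53.32 kips/bolt; interior L_c = 2.6875 − 0.9375 = 1.75, R_n = 85.313 kips/bolt. φR_n = 0.75 × (1×53.32 + 2×85.313) = 168.0 kips.
Tension yield (gross): A_g = 8.625×0.625 = 5.3906 in². φR_n = 0.90 × 50 × 5.3906 = 242.6 kips.
Block shear: shear path 1×[1.5625+2×2.6875] = 1×6.9375 in, A_gv = 4.3359, A_nv = 1×(6.9375 − 2.5×1)×0.625 = 2.7734 in²; tension to near edge: (1.5625 − 0.5×1)×0.625 = 0.66406 in². R_n = min(0.6×65×2.7734, 0.6×50×4.3359) + 1.0×65×0.66406 = min(108.16, 130.08) + 43.164 = 151.32 kips. φR_n = 0.75 × 151.32 = 113.5 kips.
Governing: min(184.0, 168.0, 242.6, 113.5) = 113.5 kips → block shear.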